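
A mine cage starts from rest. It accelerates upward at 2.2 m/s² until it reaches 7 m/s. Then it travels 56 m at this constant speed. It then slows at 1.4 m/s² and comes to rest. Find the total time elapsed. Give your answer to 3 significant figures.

Phase 1 (accelerating): v₀ = 0 m/s, a = 2.2 m/s².
v = v₀ + at → t = (7 − 0) / 2.2 = 3.18 s
v² = v₀² + 2aΔx → Δx = (7² − 0²)/(2·2.2) = 11.1 m

Phase 2 (constant speed): v₀ = 7.00 m/s, a = 0 m/s².
Constant speed: t = d/v = 56/7.00 = 8.00 s

Phase 3 (decelerating): v₀ = 7.00 m/s, a = -1.4 m/s².
v = v₀ + at → t = (0 − 7.00) / -1.4 = 5.00 s
v² = v₀² + 2aΔx → Δx = (0² − 7.00²)/(2·-1.4) = 17.5 m
Total time = 3.18 + 8.00 + 5.00 = 16.2 s

16.2 s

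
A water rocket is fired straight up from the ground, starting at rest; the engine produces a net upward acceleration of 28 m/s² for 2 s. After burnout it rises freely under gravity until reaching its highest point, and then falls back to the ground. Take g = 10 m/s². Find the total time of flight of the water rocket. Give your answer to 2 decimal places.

Phase 1 (powered ascent): v₀ = 0 m/s, a = 28 m/s².
v = v₀ + at = 0 + (28)(2) = 56.0 m/s
Δx = v₀t + ½at² = 0·2 + 0.5·28·2² = 56.0 m

Phase 2 (coasting upward): v₀ = 56.0 m/s, a = -10 m/s².
v = v₀ + at → t = (0 − 56.0) / -10 = 5.60 s
v² = v₀² + 2aΔx → Δx = (0² − 56.0²)/(2·-10) = 157 m

Phase 3 (free fall): v₀ = 0 m/s, a = -10 m/s².
Falls 213 m from rest: t = √(2·213/10) = 6.52 s; v = g·t = 65.2 m/s.
Total time = 2.00 + 5.60 + 6.52 = 14.1 s

14.12 s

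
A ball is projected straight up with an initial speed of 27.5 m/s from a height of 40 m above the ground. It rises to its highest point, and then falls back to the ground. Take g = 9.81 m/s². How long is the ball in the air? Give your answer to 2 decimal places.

6.80 s

Phase 1 (rising): v₀ = 27.5 m/s, a = -9.81 m/s².
v = v₀ + at → t = (0 − 27.5) / -9.81 = 2.80 s
v² = v₀² + 2aΔx → Δx = (0² − 27.5²)/(2·-9.81) = 38.5 m

Phase 2 (falling): v₀ = 0 m/s, a = -9.81 m/s².
Falls 78.5 m from rest: t = √(2·78.5/9.81) = 4.00 s; v = g·t = 39.3 m/s.
Total time = 2.80 + 4.00 = 6.80 s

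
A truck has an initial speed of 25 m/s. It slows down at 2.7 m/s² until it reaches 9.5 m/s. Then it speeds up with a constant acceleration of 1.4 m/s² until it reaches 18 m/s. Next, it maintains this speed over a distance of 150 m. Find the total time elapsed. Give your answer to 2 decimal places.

Phase 1 (decelerating): v₀ = 25.0 m/s, a = -2.7 m/s².
v = v₀ + at → t = (9.5 − 25.0) / -2.7 = 5.74 s
v² = v₀² + 2aΔx → Δx = (9.5² − 25.0²)/(2·-2.7) = 99.0 m

Phase 2 (accelerating): v₀ = 9.50 m/s, a = 1.4 m/s².
v = v₀ + at → t = (18 − 9.50) / 1.4 = 6.07 s
v² = v₀² + 2aΔx → Δx = (18² − 9.50²)/(2·1.4) = 83.5 m

Phase 3 (constant speed): v₀ = 18.0 m/s, a = 0 m/s².
Constant speed: t = d/v = 150/18.0 = 8.33 s
Total time = 5.74 + 6.07 + 8.33 = 20.1 s

20.15 s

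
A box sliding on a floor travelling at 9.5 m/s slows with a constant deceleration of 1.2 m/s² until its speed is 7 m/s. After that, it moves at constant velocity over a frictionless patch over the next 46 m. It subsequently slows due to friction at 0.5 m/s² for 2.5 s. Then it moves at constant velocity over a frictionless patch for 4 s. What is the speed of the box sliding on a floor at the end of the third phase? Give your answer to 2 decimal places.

5.75 m/s

Phase 1 (decelerating): v₀ = 9.50 m/s, a = -1.2 m/s².
v = v₀ + at → t = (7 − 9.50) / -1.2 = 2.08 s
v² = v₀² + 2aΔx → Δx = (7² − 9.50²)/(2·-1.2) = 17.2 m

Phase 2 (constant speed): v₀ = 7.00 m/s, a = 0 m/s².
Constant speed: t = d/v = 46/7.00 = 6.57 s

Phase 3 (decelerating): v₀ = 7.00 m/s, a = -0.5 m/s².
v = v₀ + at = 7.00 + (-0.5)(2.5) = 5.75 m/s
Δx = v₀t + ½at² = 7.00·2.5 + 0.5·-0.5·2.5² = 15.9 m
Speed at end of phase 3 = 5.75 m/s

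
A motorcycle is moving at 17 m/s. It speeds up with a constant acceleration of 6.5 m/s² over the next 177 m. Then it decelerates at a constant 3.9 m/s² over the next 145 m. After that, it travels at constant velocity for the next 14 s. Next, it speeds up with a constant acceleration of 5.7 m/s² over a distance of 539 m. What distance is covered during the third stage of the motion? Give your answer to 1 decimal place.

534.8 m

Phase 1 (accelerating): v₀ = 17.0 m/s, a = 6.5 m/s².
v² = v₀² + 2aΔx = 17.0² + 2·6.5·177 = 2590 → v = 50.9 m/s
t = (v − v₀)/a = (50.9 − 17.0)/6.5 = 5.21 s

Phase 2 (decelerating): v₀ = 50.9 m/s, a = -3.9 m/s².
v² = v₀² + 2aΔx = 50.9² + 2·-3.9·145 = 1460 → v = 38.2 m/s
t = (v − v₀)/a = (38.2 − 50.9)/-3.9 = 3.26 s

Phase 3 (constant speed): v₀ = 38.2 m/s, a = 0 m/s².
v = v₀ + at = 38.2 + (0)(14) = 38.2 m/s
Δx = v₀t + ½at² = 38.2·14 + 0.5·0·14² = 535 m
Distance in phase 3 = 535 m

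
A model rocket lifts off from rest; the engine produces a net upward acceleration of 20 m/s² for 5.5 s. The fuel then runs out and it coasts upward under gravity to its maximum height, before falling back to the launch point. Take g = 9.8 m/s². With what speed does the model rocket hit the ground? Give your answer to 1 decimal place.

Phase 1 (powered ascent): v₀ = 0 m/s, a = 20 m/s².
v = v₀ + at = 0 + (20)(5.5) = 110 m/s
Δx = v₀t + ½at² = 0·5.5 + 0.5·20·5.5² = 302 m

Phase 2 (coasting upward): v₀ = 110 m/s, a = -9.8 m/s².
v = v₀ + at → t = (0 − 110) / -9.8 = 11.2 s
v² = v₀² + 2aΔx → Δx = (0² − 110²)/(2·-9.8) = 617 m

Phase 3 (free fall): v₀ = 0 m/s, a = -9.8 m/s².
Falls 920 m from rest: t = √(2·920/9.8) = 13.7 s; v = g·t = 134 m/s.
Impact speed = 134 m/s

134.3 m/s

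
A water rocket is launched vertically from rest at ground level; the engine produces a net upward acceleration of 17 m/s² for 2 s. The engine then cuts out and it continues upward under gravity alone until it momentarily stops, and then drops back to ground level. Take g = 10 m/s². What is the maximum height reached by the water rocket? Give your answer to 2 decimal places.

Phase 1 (powered ascent): v₀ = 0 m/s, a = 17 m/s².
v = v₀ + at = 0 + (17)(2) = 34.0 m/s
Δx = v₀t + ½at² = 0·2 + 0.5·17·2² = 34.0 m

Phase 2 (coasting upward): v₀ = 34.0 m/s, a = -10 m/s².
v = v₀ + at → t = (0 − 34.0) / -10 = 3.40 s
v² = v₀² + 2aΔx → Δx = (0² − 34.0²)/(2·-10) = 57.8 m
Maximum height = 34.0 + 57.8 = 91.8 m

91.80 m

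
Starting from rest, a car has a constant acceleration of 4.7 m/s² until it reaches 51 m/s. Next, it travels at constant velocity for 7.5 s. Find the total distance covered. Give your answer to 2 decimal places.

Phase 1 (accelerating): v₀ = 0 m/s, a = 4.7 m/s².
v = v₀ + at → t = (51 − 0) / 4.7 = 10.9 s
v² = v₀² + 2aΔx → Δx = (51² − 0²)/(2·4.7) = 277 m

Phase 2 (constant speed): v₀ = 51.0 m/s, a = 0 m/s².
v = v₀ + at = 51.0 + (0)(7.5) = 51.0 m/s
Δx = v₀t + ½at² = 51.0·7.5 + 0.5·0·7.5² = 382 m
Total distance = 277 + 382 = 659 m

659.20 m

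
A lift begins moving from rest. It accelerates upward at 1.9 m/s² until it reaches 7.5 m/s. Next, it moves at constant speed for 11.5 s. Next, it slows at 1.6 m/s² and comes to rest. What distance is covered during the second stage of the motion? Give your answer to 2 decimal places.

86.25 m

Phase 1 (accelerating): v₀ = 0 m/s, a = 1.9 m/s².
v = v₀ + at → t = (7.5 − 0) / 1.9 = 3.95 s
v² = v₀² + 2aΔx → Δx = (7.5² − 0²)/(2·1.9) = 14.8 m

Phase 2 (constant speed): v₀ = 7.50 m/s, a = 0 m/s².
v = v₀ + at = 7.50 + (0)(11.5) = 7.50 m/s
Δx = v₀t + ½at² = 7.50·11.5 + 0.5·0·11.5² = 86.2 m
Distance in phase 2 = 86.2 m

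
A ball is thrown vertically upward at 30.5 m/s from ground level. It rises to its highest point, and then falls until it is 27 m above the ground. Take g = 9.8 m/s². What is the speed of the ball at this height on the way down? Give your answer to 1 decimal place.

Phase 1 (rising): v₀ = 30.5 m/s, a = -9.8 m/s².
v = v₀ + at → t = (0 − 30.5) / -9.8 = 3.11 s
v² = v₀² + 2aΔx → Δx = (0² − 30.5²)/(2·-9.8) = 47.5 m

Phase 2 (falling): v₀ = 0 m/s, a = -9.8 m/s².
Falls 20.5 m from rest: t = √(2·20.5/9.8) = 2.04 s; v = g·t = 20.0 m/s.
Final speed = 20.0 m/s

20.0 m/s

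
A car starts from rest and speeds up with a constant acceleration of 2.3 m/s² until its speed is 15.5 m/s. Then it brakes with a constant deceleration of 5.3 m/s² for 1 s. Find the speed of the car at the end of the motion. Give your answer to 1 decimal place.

10.2 m/s

Phase 1 (accelerating): v₀ = 0 m/s, a = 2.3 m/s².
v = v₀ + at → t = (15.5 − 0) / 2.3 = 6.74 s
v² = v₀² + 2aΔx → Δx = (15.5² − 0²)/(2·2.3) = 52.2 m

Phase 2 (decelerating): v₀ = 15.5 m/s, a = -5.3 m/s².
v = v₀ + at = 15.5 + (-5.3)(1) = 10.2 m/s
Δx = v₀t + ½at² = 15.5·1 + 0.5·-5.3·1² = 12.8 m
Final speed = 10.2 m/s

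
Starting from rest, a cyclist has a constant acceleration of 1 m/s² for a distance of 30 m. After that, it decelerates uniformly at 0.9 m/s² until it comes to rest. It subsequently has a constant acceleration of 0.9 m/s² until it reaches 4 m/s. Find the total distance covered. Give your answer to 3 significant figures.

72.2 m

Phase 1 (accelerating): v₀ = 0 m/s, a = 1 m/s².
v² = v₀² + 2aΔx = 0² + 2·1·30 = 60.0 → v = 7.75 m/s
t = (v − v₀)/a = (7.75 − 0)/1 = 7.75 s

Phase 2 (decelerating): v₀ = 7.75 m/s, a = -0.9 m/s².
v = v₀ + at → t = (0 − 7.75) / -0.9 = 8.61 s
v² = v₀² + 2aΔx → Δx = (0² − 7.75²)/(2·-0.9) = 33.3 m

Phase 3 (accelerating): v₀ = 0 m/s, a = 0.9 m/s².
v = v₀ + at → t = (4 − 0) / 0.9 = 4.44 s
v² = v₀² + 2aΔx → Δx = (4² − 0²)/(2·0.9) = 8.89 m
Total distance = 30.0 + 33.3 + 8.89 = 72.2 m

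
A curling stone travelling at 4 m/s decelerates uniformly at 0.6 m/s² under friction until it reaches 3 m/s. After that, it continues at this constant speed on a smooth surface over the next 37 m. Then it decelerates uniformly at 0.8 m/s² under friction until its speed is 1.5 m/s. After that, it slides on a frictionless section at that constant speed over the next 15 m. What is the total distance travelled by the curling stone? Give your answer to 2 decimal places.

Phase 1 (decelerating): v₀ = 4.00 m/s, a = -0.6 m/s².
v = v₀ + at → t = (3 − 4.00) / -0.6 = 1.67 s
v² = v₀² + 2aΔx → Δx = (3² − 4.00²)/(2·-0.6) = 5.83 m

Phase 2 (constant speed): v₀ = 3.00 m/s, a = 0 m/s².
Constant speed: t = d/v = 37/3.00 = 12.3 s

Phase 3 (decelerating): v₀ = 3.00 m/s, a = -0.8 m/s².
v = v₀ + at → t = (1.5 − 3.00) / -0.8 = 1.88 s
v² = v₀² + 2aΔx → Δx = (1.5² − 3.00²)/(2·-0.8) = 4.22 m

Phase 4 (constant speed): v₀ = 1.50 m/s, a = 0 m/s².
Constant speed: t = d/v = 15/1.50 = 10.0 s
Total distance = 5.83 + 37.0 + 4.22 + 15.0 = 62.1 m

62.05 m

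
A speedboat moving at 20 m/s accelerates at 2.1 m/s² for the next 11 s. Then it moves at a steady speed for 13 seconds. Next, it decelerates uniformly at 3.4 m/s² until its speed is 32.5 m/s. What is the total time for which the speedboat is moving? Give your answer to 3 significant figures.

27.1 s

Phase 1 (accelerating): v₀ = 20.0 m/s, a = 2.1 m/s².
v = v₀ + at = 20.0 + (2.1)(11) = 43.1 m/s
Δx = v₀t + ½at² = 20.0·11 + 0.5·2.1·11² = 347 m

Phase 2 (constant speed): v₀ = 43.1 m/s, a = 0 m/s².
v = v₀ + at = 43.1 + (0)(13) = 43.1 m/s
Δx = v₀t + ½at² = 43.1·13 + 0.5·0·13² = 560 m

Phase 3 (decelerating): v₀ = 43.1 m/s, a = -3.4 m/s².
v = v₀ + at → t = (32.5 − 43.1) / -3.4 = 3.12 s
v² = v₀² + 2aΔx → Δx = (32.5² − 43.1²)/(2·-3.4) = 118 m
Total time = 11.0 + 13.0 + 3.12 = 27.1 s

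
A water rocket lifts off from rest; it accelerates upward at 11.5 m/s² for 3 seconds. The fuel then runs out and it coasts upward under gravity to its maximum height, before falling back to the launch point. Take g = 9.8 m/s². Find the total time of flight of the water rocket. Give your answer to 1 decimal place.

Phase 1 (powered ascent): v₀ = 0 m/s, a = 11.5 m/s².
v = v₀ + at = 0 + (11.5)(3) = 34.5 m/s
Δx = v₀t + ½at² = 0·3 + 0.5·11.5·3² = 51.8 m

Phase 2 (coasting upward): v₀ = 34.5 m/s, a = -9.8 m/s².
v = v₀ + at → t = (0 − 34.5) / -9.8 = 3.52 s
v² = v₀² + 2aΔx → Δx = (0² − 34.5²)/(2·-9.8) = 60.7 m

Phase 3 (free fall): v₀ = 0 m/s, a = -9.8 m/s².
Falls 112 m from rest: t = √(2·112/9.8) = 4.79 s; v = g·t = 47.0 m/s.
Total time = 3.00 + 3.52 + 4.79 = 11.3 s

11.3 s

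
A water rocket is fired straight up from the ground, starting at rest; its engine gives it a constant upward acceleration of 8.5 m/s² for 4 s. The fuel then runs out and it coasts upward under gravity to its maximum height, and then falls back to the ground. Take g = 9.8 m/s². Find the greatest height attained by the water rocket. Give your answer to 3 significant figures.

Phase 1 (powered ascent): v₀ = 0 m/s, a = 8.5 m/s².
v = v₀ + at = 0 + (8.5)(4) = 34.0 m/s
Δx = v₀t + ½at² = 0·4 + 0.5·8.5·4² = 68.0 m

Phase 2 (coasting upward): v₀ = 34.0 m/s, a = -9.8 m/s².
v = v₀ + at → t = (0 − 34.0) / -9.8 = 3.47 s
v² = v₀² + 2aΔx → Δx = (0² − 34.0²)/(2·-9.8) = 59.0 m
Maximum height = 68.0 + 59.0 = 127 m

127 m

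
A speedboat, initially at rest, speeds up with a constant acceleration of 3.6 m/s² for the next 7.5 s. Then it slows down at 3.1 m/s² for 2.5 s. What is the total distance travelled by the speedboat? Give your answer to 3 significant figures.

159 m

Phase 1 (accelerating): v₀ = 0 m/s, a = 3.6 m/s².
v = v₀ + at = 0 + (3.6)(7.5) = 27.0 m/s
Δx = v₀t + ½at² = 0·7.5 + 0.5·3.6·7.5² = 101 m

Phase 2 (decelerating): v₀ = 27.0 m/s, a = -3.1 m/s².
v = v₀ + at = 27.0 + (-3.1)(2.5) = 19.2 m/s
Δx = v₀t + ½at² = 27.0·2.5 + 0.5·-3.1·2.5² = 57.8 m
Total distance = 101 + 57.8 = 159 m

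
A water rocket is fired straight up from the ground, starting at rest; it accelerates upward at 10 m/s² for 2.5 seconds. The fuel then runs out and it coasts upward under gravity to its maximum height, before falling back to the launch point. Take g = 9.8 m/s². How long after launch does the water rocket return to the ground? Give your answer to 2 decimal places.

8.64 s

Phase 1 (powered ascent): v₀ = 0 m/s, a = 10 m/s².
v = v₀ + at = 0 + (10)(2.5) = 25.0 m/s
Δx = v₀t + ½at² = 0·2.5 + 0.5·10·2.5² = 31.2 m

Phase 2 (coasting upward): v₀ = 25.0 m/s, a = -9.8 m/s².
v = v₀ + at → t = (0 − 25.0) / -9.8 = 2.55 s
v² = v₀² + 2aΔx → Δx = (0² − 25.0²)/(2·-9.8) = 31.9 m

Phase 3 (free fall): v₀ = 0 m/s, a = -9.8 m/s².
Falls 63.1 m from rest: t = √(2·63.1/9.8) = 3.59 s; v = g·t = 35.2 m/s.
Total time = 2.50 + 2.55 + 3.59 = 8.64 s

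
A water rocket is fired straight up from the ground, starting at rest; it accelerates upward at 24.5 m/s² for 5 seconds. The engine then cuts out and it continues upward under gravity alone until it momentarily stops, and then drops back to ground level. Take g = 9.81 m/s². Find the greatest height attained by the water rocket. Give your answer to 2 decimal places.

Phase 1 (powered ascent): v₀ = 0 m/s, a = 24.5 m/s².
v = v₀ + at = 0 + (24.5)(5) = 122 m/s
Δx = v₀t + ½at² = 0·5 + 0.5·24.5·5² = 306 m

Phase 2 (coasting upward): v₀ = 122 m/s, a = -9.81 m/s².
v = v₀ + at → t = (0 − 122) / -9.81 = 12.5 s
v² = v₀² + 2aΔx → Δx = (0² − 122²)/(2·-9.81) = 765 m
Maximum height = 306 + 765 = 1070 m

1071.09 m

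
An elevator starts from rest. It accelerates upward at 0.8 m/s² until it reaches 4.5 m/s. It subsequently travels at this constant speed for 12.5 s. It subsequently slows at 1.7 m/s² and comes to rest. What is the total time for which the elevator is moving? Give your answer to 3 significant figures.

20.8 s

Phase 1 (accelerating): v₀ = 0 m/s, a = 0.8 m/s².
v = v₀ + at → t = (4.5 − 0) / 0.8 = 5.62 s
v² = v₀² + 2aΔx → Δx = (4.5² − 0²)/(2·0.8) = 12.7 m

Phase 2 (constant speed): v₀ = 4.50 m/s, a = 0 m/s².
v = v₀ + at = 4.50 + (0)(12.5) = 4.50 m/s
Δx = v₀t + ½at² = 4.50·12.5 + 0.5·0·12.5² = 56.2 m

Phase 3 (decelerating): v₀ = 4.50 m/s, a = -1.7 m/s².
v = v₀ + at → t = (0 − 4.50) / -1.7 = 2.65 s
v² = v₀² + 2aΔx → Δx = (0² − 4.50²)/(2·-1.7) = 5.96 m
Total time = 5.62 + 12.5 + 2.65 = 20.8 s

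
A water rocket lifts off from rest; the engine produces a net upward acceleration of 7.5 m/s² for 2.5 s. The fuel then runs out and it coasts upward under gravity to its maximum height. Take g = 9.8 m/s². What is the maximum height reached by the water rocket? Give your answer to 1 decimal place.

41.4 m

Phase 1 (powered ascent): v₀ = 0 m/s, a = 7.5 m/s².
v = v₀ + at = 0 + (7.5)(2.5) = 18.8 m/s
Δx = v₀t + ½at² = 0·2.5 + 0.5·7.5·2.5² = 23.4 m

Phase 2 (coasting upward): v₀ = 18.8 m/s, a = -9.8 m/s².
v = v₀ + at → t = (0 − 18.8) / -9.8 = 1.91 s
v² = v₀² + 2aΔx → Δx = (0² − 18.8²)/(2·-9.8) = 17.9 m
Maximum height = 23.4 + 17.9 = 41.4 m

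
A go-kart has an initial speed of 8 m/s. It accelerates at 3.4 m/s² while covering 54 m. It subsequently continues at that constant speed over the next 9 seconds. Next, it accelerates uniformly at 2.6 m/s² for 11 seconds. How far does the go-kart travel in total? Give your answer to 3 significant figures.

Phase 1 (accelerating): v₀ = 8.00 m/s, a = 3.4 m/s².
v² = v₀² + 2aΔx = 8.00² + 2·3.4·54 = 431 → v = 20.8 m/s
t = (v − v₀)/a = (20.8 − 8.00)/3.4 = 3.75 s

Phase 2 (constant speed): v₀ = 20.8 m/s, a = 0 m/s².
v = v₀ + at = 20.8 + (0)(9) = 20.8 m/s
Δx = v₀t + ½at² = 20.8·9 + 0.5·0·9² = 187 m

Phase 3 (accelerating): v₀ = 20.8 m/s, a = 2.6 m/s².
v = v₀ + at = 20.8 + (2.6)(11) = 49.4 m/s
Δx = v₀t + ½at² = 20.8·11 + 0.5·2.6·11² = 386 m
Total distance = 54.0 + 187 + 386 = 627 m

627 m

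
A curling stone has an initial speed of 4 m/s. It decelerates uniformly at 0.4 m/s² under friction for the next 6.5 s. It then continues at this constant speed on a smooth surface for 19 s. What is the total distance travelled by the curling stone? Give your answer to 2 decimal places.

44.15 m

Phase 1 (decelerating): v₀ = 4.00 m/s, a = -0.4 m/s².
v = v₀ + at = 4.00 + (-0.4)(6.5) = 1.40 m/s
Δx = v₀t + ½at² = 4.00·6.5 + 0.5·-0.4·6.5² = 17.5 m

Phase 2 (constant speed): v₀ = 1.40 m/s, a = 0 m/s².
v = v₀ + at = 1.40 + (0)(19) = 1.40 m/s
Δx = v₀t + ½at² = 1.40·19 + 0.5·0·19² = 26.6 m
Total distance = 17.5 + 26.6 = 44.1 m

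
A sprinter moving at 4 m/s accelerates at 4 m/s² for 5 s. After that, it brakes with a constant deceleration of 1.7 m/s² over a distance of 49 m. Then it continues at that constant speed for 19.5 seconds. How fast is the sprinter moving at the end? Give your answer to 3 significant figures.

20.2 m/s

Phase 1 (accelerating): v₀ = 4.00 m/s, a = 4 m/s².
v = v₀ + at = 4.00 + (4)(5) = 24.0 m/s
Δx = v₀t + ½at² = 4.00·5 + 0.5·4·5² = 70.0 m

Phase 2 (decelerating): v₀ = 24.0 m/s, a = -1.7 m/s².
v² = v₀² + 2aΔx = 24.0² + 2·-1.7·49 = 409 → v = 20.2 m/s
t = (v − v₀)/a = (20.2 − 24.0)/-1.7 = 2.22 s

Phase 3 (constant speed): v₀ = 20.2 m/s, a = 0 m/s².
v = v₀ + at = 20.2 + (0)(19.5) = 20.2 m/s
Δx = v₀t + ½at² = 20.2·19.5 + 0.5·0·19.5² = 395 m
Final speed = 20.2 m/s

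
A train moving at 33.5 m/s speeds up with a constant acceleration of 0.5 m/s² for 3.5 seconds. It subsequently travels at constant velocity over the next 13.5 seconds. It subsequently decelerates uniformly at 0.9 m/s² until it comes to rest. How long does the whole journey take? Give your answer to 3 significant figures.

Phase 1 (accelerating): v₀ = 33.5 m/s, a = 0.5 m/s².
v = v₀ + at = 33.5 + (0.5)(3.5) = 35.2 m/s
Δx = v₀t + ½at² = 33.5·3.5 + 0.5·0.5·3.5² = 120 m

Phase 2 (constant speed): v₀ = 35.2 m/s, a = 0 m/s².
v = v₀ + at = 35.2 + (0)(13.5) = 35.2 m/s
Δx = v₀t + ½at² = 35.2·13.5 + 0.5·0·13.5² = 476 m

Phase 3 (decelerating): v₀ = 35.2 m/s, a = -0.9 m/s².
v = v₀ + at → t = (0 − 35.2) / -0.9 = 39.2 s
v² = v₀² + 2aΔx → Δx = (0² − 35.2²)/(2·-0.9) = 690 m
Total time = 3.50 + 13.5 + 39.2 = 56.2 s

56.2 s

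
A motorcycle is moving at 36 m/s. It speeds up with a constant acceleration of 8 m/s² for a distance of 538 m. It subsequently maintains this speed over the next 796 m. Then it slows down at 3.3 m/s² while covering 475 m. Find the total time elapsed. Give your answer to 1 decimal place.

21.2 s

Phase 1 (accelerating): v₀ = 36.0 m/s, a = 8 m/s².
v² = v₀² + 2aΔx = 36.0² + 2·8·538 = 9900 → v = 99.5 m/s
t = (v − v₀)/a = (99.5 − 36.0)/8 = 7.94 s

Phase 2 (constant speed): v₀ = 99.5 m/s, a = 0 m/s².
Constant speed: t = d/v = 796/99.5 = 8.00 s

Phase 3 (decelerating): v₀ = 99.5 m/s, a = -3.3 m/s².
v² = v₀² + 2aΔx = 99.5² + 2·-3.3·475 = 6770 → v = 82.3 m/s
t = (v − v₀)/a = (82.3 − 99.5)/-3.3 = 5.23 s
Total time = 7.94 + 8.00 + 5.23 = 21.2 s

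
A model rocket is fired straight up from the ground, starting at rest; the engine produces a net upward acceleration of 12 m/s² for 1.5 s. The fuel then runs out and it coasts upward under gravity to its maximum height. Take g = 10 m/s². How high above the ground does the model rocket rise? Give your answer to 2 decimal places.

Phase 1 (powered ascent): v₀ = 0 m/s, a = 12 m/s².
v = v₀ + at = 0 + (12)(1.5) = 18.0 m/s
Δx = v₀t + ½at² = 0·1.5 + 0.5·12·1.5² = 13.5 m

Phase 2 (coasting upward): v₀ = 18.0 m/s, a = -10 m/s².
v = v₀ + at → t = (0 − 18.0) / -10 = 1.80 s
v² = v₀² + 2aΔx → Δx = (0² − 18.0²)/(2·-10) = 16.2 m
Maximum height = 13.5 + 16.2 = 29.7 m

29.70 m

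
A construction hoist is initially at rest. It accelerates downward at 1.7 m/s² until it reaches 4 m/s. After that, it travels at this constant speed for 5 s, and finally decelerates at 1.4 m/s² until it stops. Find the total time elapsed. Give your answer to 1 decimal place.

10.2 s

Phase 1 (accelerating): v₀ = 0 m/s, a = 1.7 m/s².
v = v₀ + at → t = (4 − 0) / 1.7 = 2.35 s
v² = v₀² + 2aΔx → Δx = (4² − 0²)/(2·1.7) = 4.71 m

Phase 2 (constant speed): v₀ = 4.00 m/s, a = 0 m/s².
v = v₀ + at = 4.00 + (0)(5) = 4.00 m/s
Δx = v₀t + ½at² = 4.00·5 + 0.5·0·5² = 20.0 m

Phase 3 (decelerating): v₀ = 4.00 m/s, a = -1.4 m/s².
v = v₀ + at → t = (0 − 4.00) / -1.4 = 2.86 s
v² = v₀² + 2aΔx → Δx = (0² − 4.00²)/(2·-1.4) = 5.71 m
Total time = 2.35 + 5.00 + 2.86 = 10.2 s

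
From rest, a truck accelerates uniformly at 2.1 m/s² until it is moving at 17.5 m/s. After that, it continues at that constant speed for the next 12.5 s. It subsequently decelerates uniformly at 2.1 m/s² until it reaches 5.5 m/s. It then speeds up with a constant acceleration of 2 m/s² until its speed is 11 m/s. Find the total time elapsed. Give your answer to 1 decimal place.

29.3 s

Phase 1 (accelerating): v₀ = 0 m/s, a = 2.1 m/s².
v = v₀ + at → t = (17.5 − 0) / 2.1 = 8.33 s
v² = v₀² + 2aΔx → Δx = (17.5² − 0²)/(2·2.1) = 72.9 m

Phase 2 (constant speed): v₀ = 17.5 m/s, a = 0 m/s².
v = v₀ + at = 17.5 + (0)(12.5) = 17.5 m/s
Δx = v₀t + ½at² = 17.5·12.5 + 0.5·0·12.5² = 219 m

Phase 3 (decelerating): v₀ = 17.5 m/s, a = -2.1 m/s².
v = v₀ + at → t = (5.5 − 17.5) / -2.1 = 5.71 s
v² = v₀² + 2aΔx → Δx = (5.5² − 17.5²)/(2·-2.1) = 65.7 m

Phase 4 (accelerating): v₀ = 5.50 m/s, a = 2 m/s².
v = v₀ + at → t = (11 − 5.50) / 2 = 2.75 s
v² = v₀² + 2aΔx → Δx = (11² − 5.50²)/(2·2) = 22.7 m
Total time = 8.33 + 12.5 + 5.71 + 2.75 = 29.3 s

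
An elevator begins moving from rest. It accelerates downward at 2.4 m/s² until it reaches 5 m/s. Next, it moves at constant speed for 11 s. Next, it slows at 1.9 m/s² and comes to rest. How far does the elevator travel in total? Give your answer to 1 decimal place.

Phase 1 (accelerating): v₀ = 0 m/s, a = 2.4 m/s².
v = v₀ + at → t = (5 − 0) / 2.4 = 2.08 s
v² = v₀² + 2aΔx → Δx = (5² − 0²)/(2·2.4) = 5.21 m

Phase 2 (constant speed): v₀ = 5.00 m/s, a = 0 m/s².
v = v₀ + at = 5.00 + (0)(11) = 5.00 m/s
Δx = v₀t + ½at² = 5.00·11 + 0.5·0·11² = 55.0 m

Phase 3 (decelerating): v₀ = 5.00 m/s, a = -1.9 m/s².
v = v₀ + at → t = (0 − 5.00) / -1.9 = 2.63 s
v² = v₀² + 2aΔx → Δx = (0² − 5.00²)/(2·-1.9) = 6.58 m
Total distance = 5.21 + 55.0 + 6.58 = 66.8 m

66.8 m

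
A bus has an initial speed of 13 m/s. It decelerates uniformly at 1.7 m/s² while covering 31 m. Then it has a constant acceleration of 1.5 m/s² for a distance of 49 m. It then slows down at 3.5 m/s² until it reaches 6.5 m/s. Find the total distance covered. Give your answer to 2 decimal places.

104.05 m

Phase 1 (decelerating): v₀ = 13.0 m/s, a = -1.7 m/s².
v² = v₀² + 2aΔx = 13.0² + 2·-1.7·31 = 63.6 → v = 7.97 m/s
t = (v − v₀)/a = (7.97 − 13.0)/-1.7 = 2.96 s

Phase 2 (accelerating): v₀ = 7.97 m/s, a = 1.5 m/s².
v² = v₀² + 2aΔx = 7.97² + 2·1.5·49 = 211 → v = 14.5 m/s
t = (v − v₀)/a = (14.5 − 7.97)/1.5 = 4.36 s

Phase 3 (decelerating): v₀ = 14.5 m/s, a = -3.5 m/s².
v = v₀ + at → t = (6.5 − 14.5) / -3.5 = 2.29 s
v² = v₀² + 2aΔx → Δx = (6.5² − 14.5²)/(2·-3.5) = 24.1 m
Total distance = 31.0 + 49.0 + 24.1 = 104 m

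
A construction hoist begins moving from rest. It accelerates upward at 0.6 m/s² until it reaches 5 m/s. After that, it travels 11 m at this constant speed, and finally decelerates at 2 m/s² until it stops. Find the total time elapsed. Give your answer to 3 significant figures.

13.0 s

Phase 1 (accelerating): v₀ = 0 m/s, a = 0.6 m/s².
v = v₀ + at → t = (5 − 0) / 0.6 = 8.33 s
v² = v₀² + 2aΔx → Δx = (5² − 0²)/(2·0.6) = 20.8 m

Phase 2 (constant speed): v₀ = 5.00 m/s, a = 0 m/s².
Constant speed: t = d/v = 11/5.00 = 2.20 s

Phase 3 (decelerating): v₀ = 5.00 m/s, a = -2 m/s².
v = v₀ + at → t = (0 − 5.00) / -2 = 2.50 s
v² = v₀² + 2aΔx → Δx = (0² − 5.00²)/(2·-2) = 6.25 m
Total time = 8.33 + 2.20 + 2.50 = 13.0 s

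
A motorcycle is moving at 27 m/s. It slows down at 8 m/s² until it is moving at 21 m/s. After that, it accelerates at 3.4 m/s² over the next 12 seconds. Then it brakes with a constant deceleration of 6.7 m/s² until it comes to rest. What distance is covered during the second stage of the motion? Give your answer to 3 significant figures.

497 m

Phase 1 (decelerating): v₀ = 27.0 m/s, a = -8 m/s².
v = v₀ + at → t = (21 − 27.0) / -8 = 0.750 s
v² = v₀² + 2aΔx → Δx = (21² − 27.0²)/(2·-8) = 18.0 m

Phase 2 (accelerating): v₀ = 21.0 m/s, a = 3.4 m/s².
v = v₀ + at = 21.0 + (3.4)(12) = 61.8 m/s
Δx = v₀t + ½at² = 21.0·12 + 0.5·3.4·12² = 497 m
Distance in phase 2 = 497 m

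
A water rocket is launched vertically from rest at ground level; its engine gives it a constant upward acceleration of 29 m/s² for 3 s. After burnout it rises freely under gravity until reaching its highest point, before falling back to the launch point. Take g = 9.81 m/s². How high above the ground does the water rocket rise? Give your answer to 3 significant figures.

516 m

Phase 1 (powered ascent): v₀ = 0 m/s, a = 29 m/s².
v = v₀ + at = 0 + (29)(3) = 87.0 m/s
Δx = v₀t + ½at² = 0·3 + 0.5·29·3² = 130 m

Phase 2 (coasting upward): v₀ = 87.0 m/s, a = -9.81 m/s².
v = v₀ + at → t = (0 − 87.0) / -9.81 = 8.87 s
v² = v₀² + 2aΔx → Δx = (0² − 87.0²)/(2·-9.81) = 386 m
Maximum height = 130 + 386 = 516 m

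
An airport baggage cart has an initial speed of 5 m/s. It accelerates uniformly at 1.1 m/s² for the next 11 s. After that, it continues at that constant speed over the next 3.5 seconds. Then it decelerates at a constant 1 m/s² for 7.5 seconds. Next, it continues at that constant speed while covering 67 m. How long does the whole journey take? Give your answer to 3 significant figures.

Phase 1 (accelerating): v₀ = 5.00 m/s, a = 1.1 m/s².
v = v₀ + at = 5.00 + (1.1)(11) = 17.1 m/s
Δx = v₀t + ½at² = 5.00·11 + 0.5·1.1·11² = 122 m

Phase 2 (constant speed): v₀ = 17.1 m/s, a = 0 m/s².
v = v₀ + at = 17.1 + (0)(3.5) = 17.1 m/s
Δx = v₀t + ½at² = 17.1·3.5 + 0.5·0·3.5² = 59.9 m

Phase 3 (decelerating): v₀ = 17.1 m/s, a = -1 m/s².
v = v₀ + at = 17.1 + (-1)(7.5) = 9.60 m/s
Δx = v₀t + ½at² = 17.1·7.5 + 0.5·-1·7.5² = 100 m

Phase 4 (constant speed): v₀ = 9.60 m/s, a = 0 m/s².
Constant speed: t = d/v = 67/9.60 = 6.98 s
Total time = 11.0 + 3.50 + 7.50 + 6.98 = 29.0 s

29.0 s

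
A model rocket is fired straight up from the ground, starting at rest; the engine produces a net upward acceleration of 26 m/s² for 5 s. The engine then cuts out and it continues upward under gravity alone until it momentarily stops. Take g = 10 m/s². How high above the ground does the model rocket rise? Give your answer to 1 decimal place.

1170.0 m

Phase 1 (powered ascent): v₀ = 0 m/s, a = 26 m/s².
v = v₀ + at = 0 + (26)(5) = 130 m/s
Δx = v₀t + ½at² = 0·5 + 0.5·26·5² = 325 m

Phase 2 (coasting upward): v₀ = 130 m/s, a = -10 m/s².
v = v₀ + at → t = (0 − 130) / -10 = 13.0 s
v² = v₀² + 2aΔx → Δx = (0² − 130²)/(2·-10) = 845 m
Maximum height = 325 + 845 = 1170 m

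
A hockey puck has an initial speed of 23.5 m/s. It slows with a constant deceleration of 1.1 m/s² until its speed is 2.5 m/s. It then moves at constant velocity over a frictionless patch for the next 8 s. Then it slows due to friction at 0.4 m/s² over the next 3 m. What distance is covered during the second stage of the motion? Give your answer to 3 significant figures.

20.0 m

Phase 1 (decelerating): v₀ = 23.5 m/s, a = -1.1 m/s².
v = v₀ + at → t = (2.5 − 23.5) / -1.1 = 19.1 s
v² = v₀² + 2aΔx → Δx = (2.5² − 23.5²)/(2·-1.1) = 248 m

Phase 2 (constant speed): v₀ = 2.50 m/s, a = 0 m/s².
v = v₀ + at = 2.50 + (0)(8) = 2.50 m/s
Δx = v₀t + ½at² = 2.50·8 + 0.5·0·8² = 20.0 m
Distance in phase 2 = 20.0 m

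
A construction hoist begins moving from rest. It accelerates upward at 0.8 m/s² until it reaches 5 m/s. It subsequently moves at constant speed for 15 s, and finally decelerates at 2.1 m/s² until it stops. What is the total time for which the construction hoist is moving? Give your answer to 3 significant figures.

Phase 1 (accelerating): v₀ = 0 m/s, a = 0.8 m/s².
v = v₀ + at → t = (5 − 0) / 0.8 = 6.25 s
v² = v₀² + 2aΔx → Δx = (5² − 0²)/(2·0.8) = 15.6 m

Phase 2 (constant speed): v₀ = 5.00 m/s, a = 0 m/s².
v = v₀ + at = 5.00 + (0)(15) = 5.00 m/s
Δx = v₀t + ½at² = 5.00·15 + 0.5·0·15² = 75.0 m

Phase 3 (decelerating): v₀ = 5.00 m/s, a = -2.1 m/s².
v = v₀ + at → t = (0 − 5.00) / -2.1 = 2.38 s
v² = v₀² + 2aΔx → Δx = (0² − 5.00²)/(2·-2.1) = 5.95 m
Total time = 6.25 + 15.0 + 2.38 = 23.6 s

23.6 s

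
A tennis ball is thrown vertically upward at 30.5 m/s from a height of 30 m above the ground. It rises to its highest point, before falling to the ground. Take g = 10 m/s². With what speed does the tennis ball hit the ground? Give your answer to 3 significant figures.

39.1 m/s

Phase 1 (rising): v₀ = 30.5 m/s, a = -10 m/s².
v = v₀ + at → t = (0 − 30.5) / -10 = 3.05 s
v² = v₀² + 2aΔx → Δx = (0² − 30.5²)/(2·-10) = 46.5 m

Phase 2 (falling): v₀ = 0 m/s, a = -10 m/s².
Falls 76.5 m from rest: t = √(2·76.5/10) = 3.91 s; v = g·t = 39.1 m/s.
Final speed = 39.1 m/s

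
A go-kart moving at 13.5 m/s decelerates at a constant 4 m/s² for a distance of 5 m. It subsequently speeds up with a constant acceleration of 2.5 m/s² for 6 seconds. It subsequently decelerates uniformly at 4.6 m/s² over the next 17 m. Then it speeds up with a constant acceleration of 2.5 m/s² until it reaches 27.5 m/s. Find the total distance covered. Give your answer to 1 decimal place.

Phase 1 (decelerating): v₀ = 13.5 m/s, a = -4 m/s².
v² = v₀² + 2aΔx = 13.5² + 2·-4·5 = 142 → v = 11.9 m/s
t = (v − v₀)/a = (11.9 − 13.5)/-4 = 0.393 s

Phase 2 (accelerating): v₀ = 11.9 m/s, a = 2.5 m/s².
v = v₀ + at = 11.9 + (2.5)(6) = 26.9 m/s
Δx = v₀t + ½at² = 11.9·6 + 0.5·2.5·6² = 117 m

Phase 3 (decelerating): v₀ = 26.9 m/s, a = -4.6 m/s².
v² = v₀² + 2aΔx = 26.9² + 2·-4.6·17 = 569 → v = 23.8 m/s
t = (v − v₀)/a = (23.8 − 26.9)/-4.6 = 0.670 s

Phase 4 (accelerating): v₀ = 23.8 m/s, a = 2.5 m/s².
v = v₀ + at → t = (27.5 − 23.8) / 2.5 = 1.46 s
v² = v₀² + 2aΔx → Δx = (27.5² − 23.8²)/(2·2.5) = 37.5 m
Total distance = 5.00 + 117 + 17.0 + 37.5 = 176 m

176.1 m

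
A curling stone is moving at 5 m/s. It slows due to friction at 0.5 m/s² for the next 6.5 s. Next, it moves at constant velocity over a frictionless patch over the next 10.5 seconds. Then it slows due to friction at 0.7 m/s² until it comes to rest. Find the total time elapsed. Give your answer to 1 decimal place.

Phase 1 (decelerating): v₀ = 5.00 m/s, a = -0.5 m/s².
v = v₀ + at = 5.00 + (-0.5)(6.5) = 1.75 m/s
Δx = v₀t + ½at² = 5.00·6.5 + 0.5·-0.5·6.5² = 21.9 m

Phase 2 (constant speed): v₀ = 1.75 m/s, a = 0 m/s².
v = v₀ + at = 1.75 + (0)(10.5) = 1.75 m/s
Δx = v₀t + ½at² = 1.75·10.5 + 0.5·0·10.5² = 18.4 m

Phase 3 (decelerating): v₀ = 1.75 m/s, a = -0.7 m/s².
v = v₀ + at → t = (0 − 1.75) / -0.7 = 2.50 s
v² = v₀² + 2aΔx → Δx = (0² − 1.75²)/(2·-0.7) = 2.19 m
Total time = 6.50 + 10.5 + 2.50 = 19.5 s

19.5 s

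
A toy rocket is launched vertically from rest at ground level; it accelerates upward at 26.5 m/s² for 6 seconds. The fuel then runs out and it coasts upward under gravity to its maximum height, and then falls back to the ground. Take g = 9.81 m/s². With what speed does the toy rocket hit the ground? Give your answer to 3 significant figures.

186 m/s

Phase 1 (powered ascent): v₀ = 0 m/s, a = 26.5 m/s².
v = v₀ + at = 0 + (26.5)(6) = 159 m/s
Δx = v₀t + ½at² = 0·6 + 0.5·26.5·6² = 477 m

Phase 2 (coasting upward): v₀ = 159 m/s, a = -9.81 m/s².
v = v₀ + at → t = (0 − 159) / -9.81 = 16.2 s
v² = v₀² + 2aΔx → Δx = (0² − 159²)/(2·-9.81) = 1290 m

Phase 3 (free fall): v₀ = 0 m/s, a = -9.81 m/s².
Falls 1770 m from rest: t = √(2·1770/9.81) = 19.0 s; v = g·t = 186 m/s.
Impact speed = 186 m/s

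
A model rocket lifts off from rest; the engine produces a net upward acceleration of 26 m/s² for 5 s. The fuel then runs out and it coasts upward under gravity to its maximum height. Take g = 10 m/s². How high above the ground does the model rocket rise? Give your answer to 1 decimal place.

Phase 1 (powered ascent): v₀ = 0 m/s, a = 26 m/s².
v = v₀ + at = 0 + (26)(5) = 130 m/s
Δx = v₀t + ½at² = 0·5 + 0.5·26·5² = 325 m

Phase 2 (coasting upward): v₀ = 130 m/s, a = -10 m/s².
v = v₀ + at → t = (0 − 130) / -10 = 13.0 s
v² = v₀² + 2aΔx → Δx = (0² − 130²)/(2·-10) = 845 m
Maximum height = 325 + 845 = 1170 m

1170.0 m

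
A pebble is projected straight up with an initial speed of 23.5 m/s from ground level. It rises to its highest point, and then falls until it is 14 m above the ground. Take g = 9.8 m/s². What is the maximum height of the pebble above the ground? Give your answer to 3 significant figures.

Phase 1 (rising): v₀ = 23.5 m/s, a = -9.8 m/s².
v = v₀ + at → t = (0 − 23.5) / -9.8 = 2.40 s
v² = v₀² + 2aΔx → Δx = (0² − 23.5²)/(2·-9.8) = 28.2 m
Maximum height = 28.2 m

28.2 m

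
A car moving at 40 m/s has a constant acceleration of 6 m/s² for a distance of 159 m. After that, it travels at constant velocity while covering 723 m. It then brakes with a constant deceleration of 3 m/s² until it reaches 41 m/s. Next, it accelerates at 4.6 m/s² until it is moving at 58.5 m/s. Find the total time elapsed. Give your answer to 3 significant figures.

25.3 s

Phase 1 (accelerating): v₀ = 40.0 m/s, a = 6 m/s².
v² = v₀² + 2aΔx = 40.0² + 2·6·159 = 3510 → v = 59.2 m/s
t = (v − v₀)/a = (59.2 − 40.0)/6 = 3.20 s

Phase 2 (constant speed): v₀ = 59.2 m/s, a = 0 m/s².
Constant speed: t = d/v = 723/59.2 = 12.2 s

Phase 3 (decelerating): v₀ = 59.2 m/s, a = -3 m/s².
v = v₀ + at → t = (41 − 59.2) / -3 = 6.08 s
v² = v₀² + 2aΔx → Δx = (41² − 59.2²)/(2·-3) = 304 m

Phase 4 (accelerating): v₀ = 41.0 m/s, a = 4.6 m/s².
v = v₀ + at → t = (58.5 − 41.0) / 4.6 = 3.80 s
v² = v₀² + 2aΔx → Δx = (58.5² − 41.0²)/(2·4.6) = 189 m
Total time = 3.20 + 12.2 + 6.08 + 3.80 = 25.3 s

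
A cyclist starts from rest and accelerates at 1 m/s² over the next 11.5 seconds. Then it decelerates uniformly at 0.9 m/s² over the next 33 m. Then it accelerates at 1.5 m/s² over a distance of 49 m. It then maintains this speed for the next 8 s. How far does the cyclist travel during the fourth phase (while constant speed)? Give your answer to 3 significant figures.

119 m

Phase 1 (accelerating): v₀ = 0 m/s, a = 1 m/s².
v = v₀ + at = 0 + (1)(11.5) = 11.5 m/s
Δx = v₀t + ½at² = 0·11.5 + 0.5·1·11.5² = 66.1 m

Phase 2 (decelerating): v₀ = 11.5 m/s, a = -0.9 m/s².
v² = v₀² + 2aΔx = 11.5² + 2·-0.9·33 = 72.8 → v = 8.54 m/s
t = (v − v₀)/a = (8.54 − 11.5)/-0.9 = 3.29 s

Phase 3 (accelerating): v₀ = 8.54 m/s, a = 1.5 m/s².
v² = v₀² + 2aΔx = 8.54² + 2·1.5·49 = 220 → v = 14.8 m/s
t = (v − v₀)/a = (14.8 − 8.54)/1.5 = 4.19 s

Phase 4 (constant speed): v₀ = 14.8 m/s, a = 0 m/s².
v = v₀ + at = 14.8 + (0)(8) = 14.8 m/s
Δx = v₀t + ½at² = 14.8·8 + 0.5·0·8² = 119 m
Distance in phase 4 = 119 m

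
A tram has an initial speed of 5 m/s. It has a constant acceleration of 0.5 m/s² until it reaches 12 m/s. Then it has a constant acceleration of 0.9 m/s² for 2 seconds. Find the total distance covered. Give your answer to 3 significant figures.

145 m

Phase 1 (accelerating): v₀ = 5.00 m/s, a = 0.5 m/s².
v = v₀ + at → t = (12 − 5.00) / 0.5 = 14.0 s
v² = v₀² + 2aΔx → Δx = (12² − 5.00²)/(2·0.5) = 119 m

Phase 2 (accelerating): v₀ = 12.0 m/s, a = 0.9 m/s².
v = v₀ + at = 12.0 + (0.9)(2) = 13.8 m/s
Δx = v₀t + ½at² = 12.0·2 + 0.5·0.9·2² = 25.8 m
Total distance = 119 + 25.8 = 145 m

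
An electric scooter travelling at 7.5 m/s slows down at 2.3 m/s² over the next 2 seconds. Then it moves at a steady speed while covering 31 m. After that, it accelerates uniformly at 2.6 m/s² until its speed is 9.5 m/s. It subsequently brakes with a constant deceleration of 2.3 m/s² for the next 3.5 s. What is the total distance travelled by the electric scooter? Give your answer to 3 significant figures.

76.3 m

Phase 1 (decelerating): v₀ = 7.50 m/s, a = -2.3 m/s².
v = v₀ + at = 7.50 + (-2.3)(2) = 2.90 m/s
Δx = v₀t + ½at² = 7.50·2 + 0.5·-2.3·2² = 10.4 m

Phase 2 (constant speed): v₀ = 2.90 m/s, a = 0 m/s².
Constant speed: t = d/v = 31/2.90 = 10.7 s

Phase 3 (accelerating): v₀ = 2.90 m/s, a = 2.6 m/s².
v = v₀ + at → t = (9.5 − 2.90) / 2.6 = 2.54 s
v² = v₀² + 2aΔx → Δx = (9.5² − 2.90²)/(2·2.6) = 15.7 m

Phase 4 (decelerating): v₀ = 9.50 m/s, a = -2.3 m/s².
v = v₀ + at = 9.50 + (-2.3)(3.5) = 1.45 m/s
Δx = v₀t + ½at² = 9.50·3.5 + 0.5·-2.3·3.5² = 19.2 m
Total distance = 10.4 + 31.0 + 15.7 + 19.2 = 76.3 m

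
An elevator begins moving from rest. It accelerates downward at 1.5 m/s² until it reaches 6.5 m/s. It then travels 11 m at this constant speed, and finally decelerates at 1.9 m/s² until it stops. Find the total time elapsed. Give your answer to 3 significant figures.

Phase 1 (accelerating): v₀ = 0 m/s, a = 1.5 m/s².
v = v₀ + at → t = (6.5 − 0) / 1.5 = 4.33 s
v² = v₀² + 2aΔx → Δx = (6.5² − 0²)/(2·1.5) = 14.1 m

Phase 2 (constant speed): v₀ = 6.50 m/s, a = 0 m/s².
Constant speed: t = d/v = 11/6.50 = 1.69 s

Phase 3 (decelerating): v₀ = 6.50 m/s, a = -1.9 m/s².
v = v₀ + at → t = (0 − 6.50) / -1.9 = 3.42 s
v² = v₀² + 2aΔx → Δx = (0² − 6.50²)/(2·-1.9) = 11.1 m
Total time = 4.33 + 1.69 + 3.42 = 9.45 s

9.45 s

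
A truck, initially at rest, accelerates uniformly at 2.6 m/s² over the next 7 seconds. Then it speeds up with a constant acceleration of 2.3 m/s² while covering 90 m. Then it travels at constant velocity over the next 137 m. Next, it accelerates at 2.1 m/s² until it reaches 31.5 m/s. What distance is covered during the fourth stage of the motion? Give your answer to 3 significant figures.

58.8 m

Phase 1 (accelerating): v₀ = 0 m/s, a = 2.6 m/s².
v = v₀ + at = 0 + (2.6)(7) = 18.2 m/s
Δx = v₀t + ½at² = 0·7 + 0.5·2.6·7² = 63.7 m

Phase 2 (accelerating): v₀ = 18.2 m/s, a = 2.3 m/s².
v² = v₀² + 2aΔx = 18.2² + 2·2.3·90 = 745 → v = 27.3 m/s
t = (v − v₀)/a = (27.3 − 18.2)/2.3 = 3.96 s

Phase 3 (constant speed): v₀ = 27.3 m/s, a = 0 m/s².
Constant speed: t = d/v = 137/27.3 = 5.02 s

Phase 4 (accelerating): v₀ = 27.3 m/s, a = 2.1 m/s².
v = v₀ + at → t = (31.5 − 27.3) / 2.1 = 2.00 s
v² = v₀² + 2aΔx → Δx = (31.5² − 27.3²)/(2·2.1) = 58.8 m
Distance in phase 4 = 58.8 m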